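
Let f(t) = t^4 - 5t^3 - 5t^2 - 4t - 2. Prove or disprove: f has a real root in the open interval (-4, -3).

The endpoint values f(-4) = 510 and f(-3) = 181 are both positive. Claim: f(t) > 0 for every t in (-4, -3).
Shift to the endpoint -3: with t = -3 − u (0 < u < 1), one computes f(-3 − u) = u^4 + 17u^3 + 94u^2 + 217u + 181.
The nonzero coefficients here are all positive, so for u > 0 every term is positive (or zero), and the constant term 181 is strictly positive.
Therefore f(t) > 0 throughout (-4, -3), and f has no zero there.

No.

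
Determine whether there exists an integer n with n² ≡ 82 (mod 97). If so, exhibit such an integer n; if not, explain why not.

Apply Euler's criterion with the prime 97: 82 is a quadratic residue iff 82^48 ≡ 1 (mod 97), and a non-residue iff it is ≡ −1.
Repeated squaring mod 97: 82^2 = 6724 ≡ 31; 82^4 ≡ 31² = 961 ≡ 88; 82^8 ≡ 88² = 7744 ≡ 81; 82^16 ≡ 81² = 6561 ≡ 62; 82^32 ≡ 62² = 3844 ≡ 61.
Since 48 = 32 + 16, 82^48 ≡ 61 · 62; multiplying out mod 97: 61·62 = 3782 ≡ 96. Thus 82^48 ≡ 96 ≡ −1 (mod 97).
The value −1 means 82 is a non-residue modulo 97, so n² ≡ 82 (mod 97) is impossible.

There is no such integer.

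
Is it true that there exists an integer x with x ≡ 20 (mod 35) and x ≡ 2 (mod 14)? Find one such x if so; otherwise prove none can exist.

No such integer exists.

gcd(35, 14) = 7. If x ≡ 20 (mod 35) and x ≡ 2 (mod 14), then x ≡ 20 (mod 7) and x ≡ 2 (mod 7).
These are incompatible: 20 − 2 = 18 is not divisible by 7.
Therefore no such x exists.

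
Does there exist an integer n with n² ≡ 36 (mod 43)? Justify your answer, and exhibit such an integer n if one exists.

n = 6

Take n = 6. Then 6² = 36, and since 0 ≤ 36 < 43 this is already reduced: 6² ≡ 36 (mod 43).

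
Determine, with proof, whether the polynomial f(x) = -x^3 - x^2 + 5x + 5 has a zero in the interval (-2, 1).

Such a root exists.

f(-2) = -1 and f(1) = 8, which have opposite signs.
As a polynomial, f is continuous on every closed interval.
By the Intermediate Value Theorem, f takes the value 0 somewhere in the open interval.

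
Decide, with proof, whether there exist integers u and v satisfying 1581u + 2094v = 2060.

There are no such integers.

gcd(1581, 2094) = 3, so every integer of the form 1581u + 2094v is a multiple of 3.
But 2060 is not a multiple of 3 (it leaves remainder 2).
Therefore 1581u + 2094v = 2060 has no solution in integers.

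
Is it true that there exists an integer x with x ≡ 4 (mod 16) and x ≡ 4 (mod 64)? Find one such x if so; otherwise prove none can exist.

gcd(16, 64) = 16. A simultaneous solution exists iff 4 ≡ 4 (mod 16); here 4 mod 16 = 4 = 4 mod 16, so it does.
In fact x = 4 itself already satisfies 4 mod 64 = 4.
Check: 4 mod 16 = 4, 4 mod 64 = 4. ✓

x = 4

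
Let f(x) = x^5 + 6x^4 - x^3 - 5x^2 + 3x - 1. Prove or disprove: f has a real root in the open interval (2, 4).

No.

The endpoint values f(2) = 105 and f(4) = 2427 are both positive. Claim: f(x) > 0 for every x in (2, 4).
Substitute x = 2 + u, where 0 < u < 2 on the interval. Expanding, f(2 + u) = u^5 + 16u^4 + 87u^3 + 213u^2 + 243u + 105.
All 6 nonzero coefficients of this polynomial in u are positive; hence for u > 0 the value is a sum of positive terms (the constant 105 among them).
So f is strictly positive on (2, 4); no root exists in the interval.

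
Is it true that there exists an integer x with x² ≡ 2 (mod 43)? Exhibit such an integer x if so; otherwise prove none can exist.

No such integer exists.

Apply Euler's criterion with the prime 43: 2 is a quadratic residue iff 2^21 ≡ 1 (mod 43), and a non-residue iff it is ≡ −1.
Squaring successively (mod 43): 2^2 = 4 ≡ 4; 2^4 ≡ 4² = 16 ≡ 16; 2^8 ≡ 16² = 256 ≡ 41; 2^16 ≡ 41² = 1681 ≡ 4.
Since 21 = 16 + 4 + 1, 2^21 ≡ 4 · 16 · 2; multiplying out mod 43: 4·16 = 64 ≡ 21, then 21·2 = 42 ≡ 42. Thus 2^21 ≡ 42 ≡ −1 (mod 43).
By Euler's criterion 2 is a quadratic non-residue mod 43: no x satisfies x² ≡ 2 (mod 43).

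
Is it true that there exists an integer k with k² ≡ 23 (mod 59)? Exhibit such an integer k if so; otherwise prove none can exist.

No such integer exists.

59 is prime, so by Euler's criterion 23 is a square mod 59 iff 23^((59−1)/2) = 23^29 ≡ 1 (mod 59).
Squaring successively (mod 59): 23^2 = 529 ≡ 57; 23^4 ≡ 57² = 3249 ≡ 4; 23^8 ≡ 4² = 16 ≡ 16; 23^16 ≡ 16² = 256 ≡ 20.
Since 29 = 16 + 8 + 4 + 1, 23^29 ≡ 20 · 16 · 4 · 23; multiplying out mod 59: 20·16 = 320 ≡ 25, then 25·4 = 100 ≡ 41, then 41·23 = 943 ≡ 58. Thus 23^29 ≡ 58 ≡ −1 (mod 59).
The value −1 means 23 is a non-residue modulo 59, so k² ≡ 23 (mod 59) is impossible.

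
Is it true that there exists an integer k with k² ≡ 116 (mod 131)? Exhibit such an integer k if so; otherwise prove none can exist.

There is no such integer.

Apply Euler's criterion with the prime 131: 116 is a quadratic residue iff 116^65 ≡ 1 (mod 131), and a non-residue iff it is ≡ −1.
Squaring successively (mod 131): 116^2 = 13456 ≡ 94; 116^4 ≡ 94² = 8836 ≡ 59; 116^8 ≡ 59² = 3481 ≡ 75; 116^16 ≡ 75² = 5625 ≡ 123; 116^32 ≡ 123² = 15129 ≡ 64; 116^64 ≡ 64² = 4096 ≡ 35.
Since 65 = 64 + 1, 116^65 ≡ 35 · 116; multiplying out mod 131: 35·116 = 4060 ≡ 130. Thus 116^65 ≡ 130 ≡ −1 (mod 131).
The value −1 means 116 is a non-residue modulo 131, so k² ≡ 116 (mod 131) is impossible.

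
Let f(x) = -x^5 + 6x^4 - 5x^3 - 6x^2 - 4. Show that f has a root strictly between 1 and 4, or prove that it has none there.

Such a root exists.

f(1) = -10 and f(4) = 92, which have opposite signs.
As a polynomial, f is continuous on every closed interval.
By the Intermediate Value Theorem, f takes the value 0 somewhere in the open interval.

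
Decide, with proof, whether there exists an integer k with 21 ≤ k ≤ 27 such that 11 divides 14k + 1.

For k = 21, 22, …, 27 the values of 14k + 1 modulo 11 are 9, 1, 4, 7, 10, 2, 5 respectively.
None is 0, so 11 never divides 14k + 1 on this range.

No, no such integer k in that range exists.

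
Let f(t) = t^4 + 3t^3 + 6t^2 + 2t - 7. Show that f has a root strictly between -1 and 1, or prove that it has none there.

f(-1) = -5 and f(1) = 5, which have opposite signs.
f is continuous everywhere (it is a polynomial), in particular on [-1, 1].
By the Intermediate Value Theorem f must vanish at some point of (-1, 1).

Yes, f has a root in the interval.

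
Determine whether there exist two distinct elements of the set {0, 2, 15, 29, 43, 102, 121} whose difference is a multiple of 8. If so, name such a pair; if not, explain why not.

Reduce each element modulo 8: 0↦0, 2↦2, 15↦7, 29↦5, 43↦3, 102↦6, 121↦1.
All 7 residues are distinct, so no two elements differ by a multiple of 8.

There is no such pair.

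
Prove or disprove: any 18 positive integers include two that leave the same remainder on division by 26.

Take the 18 consecutive integers 78, 79, …, 95: their residues mod 26 are all distinct because 18 ≤ 26.
Hence this collection has no pair with equal remainders mod 26, disproving the claim.

No; for instance {78, 79, 80, 81, 82, 83, 84, 85, 86, 87, 88, 89, 90, 91, 92, 93, 94, 95} is a counterexample.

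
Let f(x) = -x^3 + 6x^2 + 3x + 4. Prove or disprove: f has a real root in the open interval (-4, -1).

f(-4) = 152 and f(-1) = 8, both positive, so a sign-change argument is unavailable; we show f keeps this sign on the whole interval.
Shift to the endpoint -1: with x = -1 − u (0 < u < 3), one computes f(-1 − u) = u^3 + 9u^2 + 12u + 8.
The nonzero coefficients here are all positive, so for u > 0 every term is positive (or zero), and the constant term 8 is strictly positive.
So f is strictly positive on (-4, -1); no root exists in the interval.

f has no root in that interval.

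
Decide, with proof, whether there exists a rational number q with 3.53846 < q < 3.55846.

q = 32/9

Look for a denominator N such that an integer falls strictly between N·3.53846 and N·3.55846. N = 9 works: 9·3.53846 = 31.84614 < 32 < 32.02614 = 9·3.55846.
So q = 32/9 works: it is a ratio of integers, and dividing 9·3.53846 < 32 < 9·3.55846 through by 9 gives 3.53846 < 32/9 < 3.55846.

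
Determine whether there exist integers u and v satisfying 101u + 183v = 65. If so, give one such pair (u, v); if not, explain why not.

101 and 183 are coprime, so 101u + 183v ranges over all of ℤ.
Dividing repeatedly: 183 = 1·101 + 82, 101 = 1·82 + 19, 82 = 4·19 + 6, 19 = 3·6 + 1, 6 = 6·1 + 0.
Unwinding: 1 = 19 − 3·6 = 19 − 3·(82 − 4·19) = −3·82 + 13·19 = −3·82 + 13·(101 − 1·82) = 13·101 − 16·82 = 13·101 − 16·(183 − 1·101) = −16·183 + 29·101, i.e. 101·29 + 183·(-16) = 1.
Times 65: 101·1885 + 183·(-1040) = 65, so (1885, -1040) solves it.
The general solution is u = 1885 + 183k, v = -1040 − 101k; taking k = -10 gives the smaller pair u = 55, v = -30.
Indeed 101·55 + 183·(-30) = 5555 − 5490 = 65.

u = 55, v = -30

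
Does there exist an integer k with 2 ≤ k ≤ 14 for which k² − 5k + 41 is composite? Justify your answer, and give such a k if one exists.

At k = 2: 2² − 5·2 + 41 = 35 = 5·7, which is composite.

k = 2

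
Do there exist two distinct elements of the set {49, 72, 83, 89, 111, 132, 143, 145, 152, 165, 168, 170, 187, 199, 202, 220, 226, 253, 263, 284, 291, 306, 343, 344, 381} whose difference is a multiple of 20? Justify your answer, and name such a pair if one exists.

The pair (49, 89) works.

49 mod 20 = 9 and 89 mod 20 = 9, so 89 − 49 = 40 = 2·20.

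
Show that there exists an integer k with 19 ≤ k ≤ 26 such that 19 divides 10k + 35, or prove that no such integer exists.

k = 25

k = 25 works, since 10·25 + 35 = 285 = 15·19.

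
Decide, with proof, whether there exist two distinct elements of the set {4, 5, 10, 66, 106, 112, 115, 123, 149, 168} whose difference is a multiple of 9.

4 mod 9 = 4 and 112 mod 9 = 4, so 112 − 4 = 108 = 12·9.

The pair (4, 112) works.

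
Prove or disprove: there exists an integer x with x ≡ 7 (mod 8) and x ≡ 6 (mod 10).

No such integer exists.

Reduce both congruences modulo 2, which divides 8 and 10: they say x ≡ 7 (mod 2) and x ≡ 6 (mod 2).
But 7 mod 2 = 1 while 6 mod 2 = 0, a contradiction.
Hence the system has no solution.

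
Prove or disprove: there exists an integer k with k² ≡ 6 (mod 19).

k = 14

k = 14 works: 14² = 196, and 196 − 6 = 190 = 10·19.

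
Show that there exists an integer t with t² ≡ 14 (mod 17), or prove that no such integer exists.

No, no such integer exists.

Computing t² mod 17 for t = 0, 1, …, 8 (enough, by the symmetry t ↦ 17 − t) gives 0, 1, 4, 9, 16, 8, 2, 15, 13.
So the quadratic residues mod 17 are {0, 1, 2, 4, 8, 9, 13, 15, 16}, and 14 is not among them.
Hence no integer t has t² ≡ 14 (mod 17).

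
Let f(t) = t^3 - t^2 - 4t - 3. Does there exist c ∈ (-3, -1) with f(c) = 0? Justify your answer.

No such root exists.

f(-3) = -27 and f(-1) = -1, both negative, so a sign-change argument is unavailable; we show f keeps this sign on the whole interval.
Shift to the endpoint -1: with t = -1 − u (0 < u < 2), one computes f(-1 − u) = -u^3 - 4u^2 - u - 1.
The nonzero coefficients here are all negative, so for u > 0 every term is negative (or zero), and the constant term -1 is strictly negative.
So f is strictly negative on (-3, -1); no root exists in the interval.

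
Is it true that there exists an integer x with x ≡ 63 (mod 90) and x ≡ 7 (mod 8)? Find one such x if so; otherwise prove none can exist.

The moduli are not coprime: gcd(90, 8) = 2. Compatibility requires 2 ∣ (7 − 63) = -56, which holds, so solutions exist.
In fact x = 63 itself already satisfies 63 mod 8 = 7.
Verify: 63 = 0·90 + 63 and 63 = 7·8 + 7. ✓

x = 63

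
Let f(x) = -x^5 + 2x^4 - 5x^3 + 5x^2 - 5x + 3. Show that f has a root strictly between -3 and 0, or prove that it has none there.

f(-3) = 603 and f(0) = 3, both positive, so a sign-change argument is unavailable; we show f keeps this sign on the whole interval.
Shift to the endpoint 0: with x = −u (0 < u < 3), one computes f(−u) = u^5 + 2u^4 + 5u^3 + 5u^2 + 5u + 3.
All 6 nonzero coefficients of this polynomial in u are positive; hence for u > 0 the value is a sum of positive terms (the constant 3 among them).
So f is strictly positive on (-3, 0); no root exists in the interval.

f has no root in that interval.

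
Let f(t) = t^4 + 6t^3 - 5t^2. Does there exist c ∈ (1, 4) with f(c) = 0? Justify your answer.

f has no root in that interval.

The endpoint values f(1) = 2 and f(4) = 560 are both positive. Claim: f(t) > 0 for every t in (1, 4).
Shift to the endpoint 1: with t = 1 + u (0 < u < 3), one computes f(1 + u) = u^4 + 10u^3 + 19u^2 + 12u + 2.
All 5 nonzero coefficients of this polynomial in u are positive; hence for u > 0 the value is a sum of positive terms (the constant 2 among them).
So f is strictly positive on (1, 4); no root exists in the interval.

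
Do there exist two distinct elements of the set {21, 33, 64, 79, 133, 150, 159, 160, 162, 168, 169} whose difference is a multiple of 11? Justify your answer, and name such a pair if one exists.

Reduce each element modulo 11: 21↦10, 33↦0, 64↦9, 79↦2, 133↦1, 150↦7, 159↦5, 160↦6, 162↦8, 168↦3, 169↦4.
No residue repeats among the 11 elements, so no pair has difference ≡ 0 (mod 11).

There is no such pair.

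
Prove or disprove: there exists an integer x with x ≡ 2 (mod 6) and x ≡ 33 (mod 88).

No, no such integer exists.

gcd(6, 88) = 2. If x ≡ 2 (mod 6) and x ≡ 33 (mod 88), then x ≡ 2 (mod 2) and x ≡ 33 (mod 2).
But 2 mod 2 = 0 while 33 mod 2 = 1, a contradiction.
Therefore no such x exists.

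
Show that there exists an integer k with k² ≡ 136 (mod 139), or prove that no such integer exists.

k = 54

k = 54 works: 54² = 2916, and 2916 − 136 = 2780 = 20·139.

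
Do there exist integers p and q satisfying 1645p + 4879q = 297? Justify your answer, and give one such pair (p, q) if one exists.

There are no such integers.

gcd(1645, 4879) = 7, so every integer of the form 1645p + 4879q is a multiple of 7.
But 297 = 7·42 + 3, so 7 ∤ 297.
Therefore 1645p + 4879q = 297 has no solution in integers.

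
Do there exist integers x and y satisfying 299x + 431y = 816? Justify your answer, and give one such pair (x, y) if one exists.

Since gcd(299, 431) = 1, every integer is an integer combination of 299 and 431.
Run the Euclidean algorithm on 431 and 299: 431 = 1·299 + 132, 299 = 2·132 + 35, 132 = 3·35 + 27, 35 = 1·27 + 8, 27 = 3·8 + 3, 8 = 2·3 + 2, 3 = 1·2 + 1, 2 = 2·1 + 0.
Working back up the chain: 1 = 3 − 1·2 = 3 − (8 − 2·3) = −8 + 3·3 = −8 + 3·(27 − 3·8) = 3·27 − 10·8 = 3·27 − 10·(35 − 1·27) = −10·35 + 13·27 = −10·35 + 13·(132 − 3·35) = 13·132 − 49·35 = 13·132 − 49·(299 − 2·132) = −49·299 + 111·132 = −49·299 + 111·(431 − 1·299) = 111·431 − 160·299. So 299·(-160) + 431·111 = 1.
Times 816: 299·(-130560) + 431·90576 = 816, so (-130560, 90576) solves it.
The general solution is x = -130560 + 431k, y = 90576 − 299k; taking k = 303 gives the smaller pair x = 33, y = -21.
Check: 299·33 + 431·(-21) = 9867 − 9051 = 816. ✓

x = 33, y = -21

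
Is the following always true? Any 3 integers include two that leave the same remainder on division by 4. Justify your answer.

Take the 3 consecutive integers 3, 4, 5: their residues mod 4 are all distinct because 3 ≤ 4.
So no two of them leave the same remainder on division by 4; the claim fails for this set.

No; for instance {3, 4, 5} is a counterexample.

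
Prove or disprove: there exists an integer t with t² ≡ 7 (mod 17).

There is no such integer.

Since (17 − t)² ≡ t² (mod 17), it suffices to square t = 0, 1, …, 8: the residues are 0, 1, 4, 9, 16, 8, 2, 15, 13.
So the quadratic residues mod 17 are {0, 1, 2, 4, 8, 9, 13, 15, 16}, and 7 is not among them.
Therefore t² ≡ 7 (mod 17) has no solution.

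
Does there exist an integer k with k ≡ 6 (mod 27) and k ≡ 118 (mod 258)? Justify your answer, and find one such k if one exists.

No such integer exists.

Both moduli are multiples of 3 = gcd(27, 258), so any solution would satisfy k ≡ 6 and k ≡ 118 modulo 3 simultaneously.
However 6 ≡ 0 and 118 ≡ 1 (mod 3), and 0 ≠ 1.
Therefore no such k exists.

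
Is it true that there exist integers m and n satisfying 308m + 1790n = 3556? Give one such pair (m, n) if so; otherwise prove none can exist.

gcd(308, 1790) = 2, and 2 divides 3556, so integer solutions exist.
Dividing through by 2 reduces the equation to 154m + 895n = 1778.
Euclidean algorithm: 895 = 5·154 + 125, 154 = 1·125 + 29, 125 = 4·29 + 9, 29 = 3·9 + 2, 9 = 4·2 + 1, 2 = 2·1 + 0.
Working back up the chain: 1 = 9 − 4·2 = 9 − 4·(29 − 3·9) = −4·29 + 13·9 = −4·29 + 13·(125 − 4·29) = 13·125 − 56·29 = 13·125 − 56·(154 − 1·125) = −56·154 + 69·125 = −56·154 + 69·(895 − 5·154) = 69·895 − 401·154. So 154·(-401) + 895·69 = 1.
Times 1778: 154·(-712978) + 895·122682 = 1778, so (-712978, 122682) solves it.
Shifting by a multiple of (895, −154) keeps it a solution: m = -712978 + 797·895 = 337, n = 122682 − 797·154 = -56.
Check: 308·337 + 1790·(-56) = 103796 − 100240 = 3556. ✓

m = 337, n = -56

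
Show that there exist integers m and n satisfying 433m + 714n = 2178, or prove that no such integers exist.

m = 132, n = -77

433 and 714 are coprime, so 433m + 714n ranges over all of ℤ.
Dividing repeatedly: 714 = 1·433 + 281, 433 = 1·281 + 152, 281 = 1·152 + 129, 152 = 1·129 + 23, 129 = 5·23 + 14, 23 = 1·14 + 9, 14 = 1·9 + 5, 9 = 1·5 + 4, 5 = 1·4 + 1, 4 = 4·1 + 0.
Unwinding: 1 = 5 − 1·4 = 5 − (9 − 1·5) = −9 + 2·5 = −9 + 2·(14 − 1·9) = 2·14 − 3·9 = 2·14 − 3·(23 − 1·14) = −3·23 + 5·14 = −3·23 + 5·(129 − 5·23) = 5·129 − 28·23 = 5·129 − 28·(152 − 1·129) = −28·152 + 33·129 = −28·152 + 33·(281 − 1·152) = 33·281 − 61·152 = 33·281 − 61·(433 − 1·281) = −61·433 + 94·281 = −61·433 + 94·(714 − 1·433) = 94·714 − 155·433, i.e. 433·(-155) + 714·94 = 1.
Multiplying through by 2178: m = (-155)·2178 = -337590, n = 94·2178 = 204732 is a solution.
Shifting by a multiple of (714, −433) keeps it a solution: m = -337590 + 473·714 = 132, n = 204732 − 473·433 = -77.
Check: 433·132 + 714·(-77) = 57156 − 54978 = 2178. ✓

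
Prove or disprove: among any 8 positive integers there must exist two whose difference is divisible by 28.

Consider the 8 integers 104, 105, …, 111. They lie in distinct residue classes modulo 28, since 8 ≤ 28.
Any two of them differ by at most 7 < 28 and by at least 1, so no difference is a multiple of 28.

No; for instance {104, 105, 106, 107, 108, 109, 110, 111} is a counterexample.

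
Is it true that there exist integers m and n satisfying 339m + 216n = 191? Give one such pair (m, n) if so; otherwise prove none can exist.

No, no such integers exist.

gcd(339, 216) = 3, so every integer of the form 339m + 216n is a multiple of 3.
But 191 = 3·63 + 2, so 3 ∤ 191.
So the equation is unsolvable over ℤ.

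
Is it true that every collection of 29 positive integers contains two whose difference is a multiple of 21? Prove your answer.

Partition the integers by their residue mod 21; there are 21 classes.
Since 29 > 21, two of the 29 integers must share a residue class by the pigeonhole principle; call them a and b.
Then a ≡ b (mod 21), i.e. 21 ∣ (a − b).

Yes.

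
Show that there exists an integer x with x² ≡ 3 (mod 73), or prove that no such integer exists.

Take x = 21. Then 21² = 441 = 6·73 + 3, so 21² ≡ 3 (mod 73).

x = 21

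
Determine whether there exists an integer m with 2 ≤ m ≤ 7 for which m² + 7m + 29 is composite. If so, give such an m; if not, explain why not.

The values for m = 2, 3, …, 7 are 47, 59, 73, 89, 107, 127, and each of these is prime.
So no value in the range makes the expression composite.

No such integer m in that range exists.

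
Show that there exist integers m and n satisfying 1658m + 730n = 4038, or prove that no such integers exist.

m = 131, n = -292

Since gcd(1658, 730) = 2 and 4038 = 2·2019, Bézout's identity guarantees a solution.
Dividing through by 2 reduces the equation to 829m + 365n = 2019.
Run the Euclidean algorithm on 829 and 365: 829 = 2·365 + 99, 365 = 3·99 + 68, 99 = 1·68 + 31, 68 = 2·31 + 6, 31 = 5·6 + 1, 6 = 6·1 + 0.
Working back up the chain: 1 = 31 − 5·6 = 31 − 5·(68 − 2·31) = −5·68 + 11·31 = −5·68 + 11·(99 − 1·68) = 11·99 − 16·68 = 11·99 − 16·(365 − 3·99) = −16·365 + 59·99 = −16·365 + 59·(829 − 2·365) = 59·829 − 134·365. So 829·59 + 365·(-134) = 1.
Times 2019: 829·119121 + 365·(-270546) = 2019, so (119121, -270546) solves it.
Subtracting 326·365 from m and adding 326·829 to n gives the tidier solution (131, -292).
Check: 1658·131 + 730·(-292) = 217198 − 213160 = 4038. ✓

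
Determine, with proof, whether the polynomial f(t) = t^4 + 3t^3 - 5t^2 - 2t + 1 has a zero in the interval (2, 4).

No.

The endpoint values f(2) = 17 and f(4) = 361 are both positive. Claim: f(t) > 0 for every t in (2, 4).
Substitute t = 2 + u, where 0 < u < 2 on the interval. Expanding, f(2 + u) = u^4 + 11u^3 + 37u^2 + 46u + 17.
The nonzero coefficients here are all positive, so for u > 0 every term is positive (or zero), and the constant term 17 is strictly positive.
Therefore f(t) > 0 throughout (2, 4), and f has no zero there.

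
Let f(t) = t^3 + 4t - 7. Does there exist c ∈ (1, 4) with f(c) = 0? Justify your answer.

f(1) = -2 and f(4) = 73, which have opposite signs.
Since f is a polynomial it is continuous on [1, 4].
The Intermediate Value Theorem then guarantees some c ∈ (1, 4) with f(c) = 0.

Yes, such a c exists.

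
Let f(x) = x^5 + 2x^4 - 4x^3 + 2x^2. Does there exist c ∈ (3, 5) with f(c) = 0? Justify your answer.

No.

f(3) = 315 and f(5) = 3925, both positive, so a sign-change argument is unavailable; we show f keeps this sign on the whole interval.
Shift to the endpoint 3: with x = 3 + u (0 < u < 2), one computes f(3 + u) = u^5 + 17u^4 + 110u^3 + 344u^2 + 525u + 315.
The nonzero coefficients here are all positive, so for u > 0 every term is positive (or zero), and the constant term 315 is strictly positive.
Therefore f(x) > 0 throughout (3, 5), and f has no zero there.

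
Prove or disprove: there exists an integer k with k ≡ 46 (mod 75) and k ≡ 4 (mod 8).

gcd(75, 8) = 1, so the Chinese Remainder Theorem guarantees exactly one residue class mod 600 satisfying both.
Any solution of the first congruence is k = 46 + 75t; substituting into the second, 75t ≡ 4 − 46 ≡ 6 (mod 8).
75 ≡ 3 (mod 8), so this reads 3t ≡ 6 (mod 8). Note 3·3 = 9 ≡ 1 (mod 8) (as 9 − 1 = 1·8), so 3⁻¹ ≡ 3.
Therefore t ≡ 3·6 = 18 ≡ 2 (mod 8).
Taking t = 2 gives k = 46 + 75·2 = 196.
Check: 196 mod 75 = 46, 196 mod 8 = 4. ✓

k = 196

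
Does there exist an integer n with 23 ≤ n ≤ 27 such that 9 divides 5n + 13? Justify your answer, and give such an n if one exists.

No such integer n in that range exists.

The values of 5n + 13 for n = 23, 24, …, 27 are 128, 133, 138, 143, 148; reduced mod 9 these are 2, 7, 3, 8, 4.
The residue 0 does not occur, so no n in [23, 27] makes 5n + 13 a multiple of 9.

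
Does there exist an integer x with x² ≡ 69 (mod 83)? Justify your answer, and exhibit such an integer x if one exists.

x = 22

x = 22 works: 22² = 484, and 484 − 69 = 415 = 5·83.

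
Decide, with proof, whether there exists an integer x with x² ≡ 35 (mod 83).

83 is prime, so by Euler's criterion 35 is a square mod 83 iff 35^((83−1)/2) = 35^41 ≡ 1 (mod 83).
Repeated squaring mod 83: 35^2 = 1225 ≡ 63; 35^4 ≡ 63² = 3969 ≡ 68; 35^8 ≡ 68² = 4624 ≡ 59; 35^16 ≡ 59² = 3481 ≡ 78; 35^32 ≡ 78² = 6084 ≡ 25.
Since 41 = 32 + 8 + 1, 35^41 ≡ 25 · 59 · 35; multiplying out mod 83: 25·59 = 1475 ≡ 64, then 64·35 = 2240 ≡ 82. Thus 35^41 ≡ 82 ≡ −1 (mod 83).
By Euler's criterion 35 is a quadratic non-residue mod 83: no x satisfies x² ≡ 35 (mod 83).

There is no such integer.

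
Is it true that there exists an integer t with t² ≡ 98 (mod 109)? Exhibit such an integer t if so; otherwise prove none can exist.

109 is prime, so by Euler's criterion 98 is a square mod 109 iff 98^((109−1)/2) = 98^54 ≡ 1 (mod 109).
Squaring successively (mod 109): 98^2 = 9604 ≡ 12; 98^4 ≡ 12² = 144 ≡ 35; 98^8 ≡ 35² = 1225 ≡ 26; 98^16 ≡ 26² = 676 ≡ 22; 98^32 ≡ 22² = 484 ≡ 48.
Since 54 = 32 + 16 + 4 + 2, 98^54 ≡ 48 · 22 · 35 · 12; multiplying out mod 109: 48·22 = 1056 ≡ 75, then 75·35 = 2625 ≡ 9, then 9·12 = 108 ≡ 108. Thus 98^54 ≡ 108 ≡ −1 (mod 109).
The value −1 means 98 is a non-residue modulo 109, so t² ≡ 98 (mod 109) is impossible.

No such integer exists.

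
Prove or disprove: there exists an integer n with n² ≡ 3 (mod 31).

Apply Euler's criterion with the prime 31: 3 is a quadratic residue iff 3^15 ≡ 1 (mod 31), and a non-residue iff it is ≡ −1.
Squaring successively (mod 31): 3^2 = 9 ≡ 9; 3^4 ≡ 9² = 81 ≡ 19; 3^8 ≡ 19² = 361 ≡ 20.
Since 15 = 8 + 4 + 2 + 1, 3^15 ≡ 20 · 19 · 9 · 3; multiplying out mod 31: 20·19 = 380 ≡ 8, then 8·9 = 72 ≡ 10, then 10·3 = 30 ≡ 30. Thus 3^15 ≡ 30 ≡ −1 (mod 31).
The value −1 means 3 is a non-residue modulo 31, so n² ≡ 3 (mod 31) is impossible.

There is no such integer.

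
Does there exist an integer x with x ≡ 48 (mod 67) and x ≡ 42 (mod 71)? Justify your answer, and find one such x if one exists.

x = 2527

Since 67 and 71 share no common factor, CRT says the pair of congruences has a solution (unique mod 4757).
Write x = 48 + 67t and require 48 + 67t ≡ 42 (mod 71), i.e. 67t ≡ 65 (mod 71).
To invert 67 modulo 71: 71 = 1·67 + 4, 67 = 16·4 + 3, 4 = 1·3 + 1, 3 = 3·1 + 0, and unwinding, 1 = 4 − 1·3 = 4 − (67 − 16·4) = −67 + 17·4 = −67 + 17·(71 − 1·67) = 17·71 − 18·67. Thus 67⁻¹ ≡ -18 ≡ 53 (mod 71).
Multiplying by 53: t ≡ 53·65 = 3445 ≡ 37 (mod 71).
With t = 37: x = 48 + 67·37 = 2527.
Indeed 2527 ≡ 48 (mod 67) and 2527 ≡ 42 (mod 71).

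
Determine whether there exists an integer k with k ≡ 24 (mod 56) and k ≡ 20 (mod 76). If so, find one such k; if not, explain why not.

The moduli are not coprime: gcd(56, 76) = 4. Compatibility requires 4 ∣ (20 − 24) = -4, which holds, so solutions exist.
List candidates k ≡ 24 (mod 56): 24, 80, 136, 192, 248. Modulo 76 these are 24, 4, 60, 40, 20; 248 gives 20 as required.
Verify: 248 = 4·56 + 24 and 248 = 3·76 + 20. ✓

k = 248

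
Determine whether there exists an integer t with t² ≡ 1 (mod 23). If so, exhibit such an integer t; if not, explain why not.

Take t = 1. Then 1² = 1, and since 0 ≤ 1 < 23 this is already reduced: 1² ≡ 1 (mod 23).

t = 1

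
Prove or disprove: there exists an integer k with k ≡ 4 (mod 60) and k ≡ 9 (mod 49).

The moduli 60 and 49 are coprime, so by the Chinese Remainder Theorem a unique solution modulo 2940 exists.
Write k = 4 + 60t and require 4 + 60t ≡ 9 (mod 49), i.e. 60t ≡ 5 (mod 49).
60 ≡ 11 (mod 49), so this reads 11t ≡ 5 (mod 49). Invert 11 mod 49 by the Euclidean algorithm: 49 = 4·11 + 5, 11 = 2·5 + 1, 5 = 5·1 + 0; back-substituting, 1 = 11 − 2·5 = 11 − 2·(49 − 4·11) = −2·49 + 9·11. Hence 11·9 ≡ 1, so 11⁻¹ ≡ 9 (mod 49).
Multiplying by 9: t ≡ 9·5 = 45 (mod 49).
Taking t = 45 gives k = 4 + 60·45 = 2704.
Verify: 2704 = 45·60 + 4 and 2704 = 55·49 + 9. ✓

k = 2704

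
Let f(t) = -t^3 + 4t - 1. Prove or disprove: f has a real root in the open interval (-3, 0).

f(-3) = 14 and f(0) = -1, which have opposite signs.
As a polynomial, f is continuous on every closed interval.
By the Intermediate Value Theorem f must vanish at some point of (-3, 0).

Yes, f has a root in the interval.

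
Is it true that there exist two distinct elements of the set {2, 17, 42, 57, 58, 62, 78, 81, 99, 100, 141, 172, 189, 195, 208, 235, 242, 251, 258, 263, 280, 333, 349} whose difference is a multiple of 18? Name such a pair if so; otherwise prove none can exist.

Reduce each element mod 18: 2↦2, 17↦17, 42↦6, 57↦3, 58↦4, 62↦8, 78↦6, 81↦9, 99↦9, 100↦10, 141↦15, 172↦10, 189↦9, 195↦15, 208↦10, 235↦1, 242↦8, 251↦17, 258↦6, 263↦11, 280↦10, 333↦9, 349↦7. The residue 17 repeats (at 17 and 251), and 251 − 17 = 234 = 13·18.

The pair (17, 251) works.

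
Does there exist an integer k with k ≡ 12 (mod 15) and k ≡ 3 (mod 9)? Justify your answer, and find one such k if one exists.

k = 12

Here gcd(15, 9) = 3, and both 12 and 3 leave remainder 0 mod 3, so the system is consistent.
In fact k = 12 itself already satisfies 12 mod 9 = 3.
Verify: 12 = 0·15 + 12 and 12 = 1·9 + 3. ✓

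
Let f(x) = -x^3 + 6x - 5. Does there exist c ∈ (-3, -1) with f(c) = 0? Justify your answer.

f(-3) = 4 and f(-1) = -10, which have opposite signs.
f is continuous everywhere (it is a polynomial), in particular on [-3, -1].
By the Intermediate Value Theorem f must vanish at some point of (-3, -1).

Such a root exists.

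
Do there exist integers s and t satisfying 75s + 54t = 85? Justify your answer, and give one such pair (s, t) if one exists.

Both 75 and 54 are divisible by gcd(75, 54) = 3, hence so is any combination 75s + 54t.
But 85 = 3·28 + 1, so 3 ∤ 85.
So the equation is unsolvable over ℤ.

No such integers exist.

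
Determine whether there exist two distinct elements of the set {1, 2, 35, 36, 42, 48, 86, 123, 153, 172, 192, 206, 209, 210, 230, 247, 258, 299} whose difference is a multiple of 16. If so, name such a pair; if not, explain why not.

Reduce each element mod 16: 1↦1, 2↦2, 35↦3, 36↦4, 42↦10, 48↦0, 86↦6, 123↦11, 153↦9, 172↦12, 192↦0, 206↦14, 209↦1, 210↦2, 230↦6, 247↦7, 258↦2, 299↦11. The residue 1 repeats (at 1 and 209), and 209 − 1 = 208 = 13·16.

Yes: 1 and 209.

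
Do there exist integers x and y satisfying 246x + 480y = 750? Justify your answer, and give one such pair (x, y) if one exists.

gcd(246, 480) = 6, and 6 divides 750, so integer solutions exist.
Dividing through by 6 reduces the equation to 41x + 80y = 125.
Euclidean algorithm: 80 = 1·41 + 39, 41 = 1·39 + 2, 39 = 19·2 + 1, 2 = 2·1 + 0.
Working back up the chain: 1 = 39 − 19·2 = 39 − 19·(41 − 1·39) = −19·41 + 20·39 = −19·41 + 20·(80 − 1·41) = 20·80 − 39·41. So 41·(-39) + 80·20 = 1.
Times 125: 41·(-4875) + 80·2500 = 125, so (-4875, 2500) solves it.
The general solution is x = -4875 + 80k, y = 2500 − 41k; taking k = 61 gives the smaller pair x = 5, y = -1.
Check: 246·5 + 480·(-1) = 1230 − 480 = 750. ✓

x = 5, y = -1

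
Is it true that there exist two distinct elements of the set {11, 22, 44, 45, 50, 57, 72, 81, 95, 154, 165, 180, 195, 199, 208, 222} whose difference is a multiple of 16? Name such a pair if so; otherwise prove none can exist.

No, no such pair exists.

Two integers differ by a multiple of 16 exactly when they have the same residue mod 16. The residues are 11↦11, 22↦6, 44↦12, 45↦13, 50↦2, 57↦9, 72↦8, 81↦1, 95↦15, 154↦10, 165↦5, 180↦4, 195↦3, 199↦7, 208↦0, 222↦14.
All 16 residues are distinct, so no two elements differ by a multiple of 16.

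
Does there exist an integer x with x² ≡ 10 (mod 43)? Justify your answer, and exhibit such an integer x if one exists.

x = 28

x = 28 works: 28² = 784, and 784 − 10 = 774 = 18·43.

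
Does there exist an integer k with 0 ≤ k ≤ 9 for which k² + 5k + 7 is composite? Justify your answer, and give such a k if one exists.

At k = 7: 7² + 5·7 + 7 = 91 = 7·13, which is composite.

k = 7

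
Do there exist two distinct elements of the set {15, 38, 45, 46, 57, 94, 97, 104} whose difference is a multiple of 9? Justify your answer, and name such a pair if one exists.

Reduce each element modulo 9: 15↦6, 38↦2, 45↦0, 46↦1, 57↦3, 94↦4, 97↦7, 104↦5.
These 8 residues are pairwise different, hence no difference of two elements is divisible by 9.

No, no such pair exists.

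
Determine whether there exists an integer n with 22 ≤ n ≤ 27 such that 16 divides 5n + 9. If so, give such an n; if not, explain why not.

n = 27

For n = 22, 23, …, 26 the values 119, 124, 129, 134, 139 are not multiples of 16. At n = 27 we get 5·27 + 9 = 144, and 144 = 16·9.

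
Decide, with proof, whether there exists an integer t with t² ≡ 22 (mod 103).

No such integer exists.

Apply Euler's criterion with the prime 103: 22 is a quadratic residue iff 22^51 ≡ 1 (mod 103), and a non-residue iff it is ≡ −1.
Repeated squaring mod 103: 22^2 = 484 ≡ 72; 22^4 ≡ 72² = 5184 ≡ 34; 22^8 ≡ 34² = 1156 ≡ 23; 22^16 ≡ 23² = 529 ≡ 14; 22^32 ≡ 14² = 196 ≡ 93.
Since 51 = 32 + 16 + 2 + 1, 22^51 ≡ 93 · 14 · 72 · 22; multiplying out mod 103: 93·14 = 1302 ≡ 66, then 66·72 = 4752 ≡ 14, then 14·22 = 308 ≡ 102. Thus 22^51 ≡ 102 ≡ −1 (mod 103).
By Euler's criterion 22 is a quadratic non-residue mod 103: no t satisfies t² ≡ 22 (mod 103).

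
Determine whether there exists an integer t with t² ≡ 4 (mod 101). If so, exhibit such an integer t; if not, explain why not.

t = 99

Take t = 99. Then 99² = 9801 = 97·101 + 4, so 99² ≡ 4 (mod 101).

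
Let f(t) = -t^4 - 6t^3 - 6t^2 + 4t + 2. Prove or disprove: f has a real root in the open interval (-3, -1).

f(-3) = 17 and f(-1) = -3, which have opposite signs.
As a polynomial, f is continuous on every closed interval.
By the Intermediate Value Theorem f must vanish at some point of (-3, -1).

Yes, f has a root in the interval.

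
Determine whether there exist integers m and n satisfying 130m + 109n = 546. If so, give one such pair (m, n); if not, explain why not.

130 and 109 are coprime, so 130m + 109n ranges over all of ℤ.
Dividing repeatedly: 130 = 1·109 + 21, 109 = 5·21 + 4, 21 = 5·4 + 1, 4 = 4·1 + 0.
Working back up the chain: 1 = 21 − 5·4 = 21 − 5·(109 − 5·21) = −5·109 + 26·21 = −5·109 + 26·(130 − 1·109) = 26·130 − 31·109. So 130·26 + 109·(-31) = 1.
Multiplying through by 546: m = 26·546 = 14196, n = (-31)·546 = -16926 is a solution.
Shifting by a multiple of (109, −130) keeps it a solution: m = 14196 − 130·109 = 26, n = -16926 + 130·130 = -26.
Indeed 130·26 + 109·(-26) = 3380 − 2834 = 546.

m = 26, n = -26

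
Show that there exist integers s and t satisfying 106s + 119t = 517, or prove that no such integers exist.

s = 6, t = -1

Since gcd(106, 119) = 1, every integer is an integer combination of 106 and 119.
Euclidean algorithm: 119 = 1·106 + 13, 106 = 8·13 + 2, 13 = 6·2 + 1, 2 = 2·1 + 0.
Unwinding: 1 = 13 − 6·2 = 13 − 6·(106 − 8·13) = −6·106 + 49·13 = −6·106 + 49·(119 − 1·106) = 49·119 − 55·106, i.e. 106·(-55) + 119·49 = 1.
Multiplying through by 517: s = (-55)·517 = -28435, t = 49·517 = 25333 is a solution.
Adding 239·119 to s and subtracting 239·106 from t gives the tidier solution (6, -1).
Indeed 106·6 + 119·(-1) = 636 − 119 = 517.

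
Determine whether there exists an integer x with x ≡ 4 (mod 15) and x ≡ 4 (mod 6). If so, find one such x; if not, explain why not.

x = 4

The moduli are not coprime: gcd(15, 6) = 3. Compatibility requires 3 ∣ (4 − 4) = 0, which holds, so solutions exist.
The smallest candidate x = 4 works directly: 4 ≡ 4 (mod 6).
Indeed 4 ≡ 4 (mod 15) and 4 ≡ 4 (mod 6).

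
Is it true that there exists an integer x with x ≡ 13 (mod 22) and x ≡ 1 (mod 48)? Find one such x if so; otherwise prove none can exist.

The moduli are not coprime: gcd(22, 48) = 2. Compatibility requires 2 ∣ (1 − 13) = -12, which holds, so solutions exist.
List candidates x ≡ 13 (mod 22): 13, 35, 57, 79, 101, 123, 145. Modulo 48 these are 13, 35, 9, 31, 5, 27, 1; 145 gives 1 as required.
Indeed 145 ≡ 13 (mod 22) and 145 ≡ 1 (mod 48).

x = 145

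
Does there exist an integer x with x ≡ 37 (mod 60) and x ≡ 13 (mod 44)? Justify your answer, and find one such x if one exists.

x = 277

gcd(60, 44) = 4. A simultaneous solution exists iff 37 ≡ 13 (mod 4); here 37 mod 4 = 1 = 13 mod 4, so it does.
List candidates x ≡ 37 (mod 60): 37, 97, 157, 217, 277. Modulo 44 these are 37, 9, 25, 41, 13; 277 gives 13 as required.
Check: 277 mod 60 = 37, 277 mod 44 = 13. ✓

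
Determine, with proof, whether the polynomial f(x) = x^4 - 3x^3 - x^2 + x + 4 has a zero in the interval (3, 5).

f(3) = -2 and f(5) = 234, which have opposite signs.
f is continuous everywhere (it is a polynomial), in particular on [3, 5].
By the Intermediate Value Theorem f must vanish at some point of (3, 5).

Yes, f has a root in the interval.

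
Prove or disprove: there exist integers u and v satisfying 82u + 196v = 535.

gcd(82, 196) = 2, so every integer of the form 82u + 196v is a multiple of 2.
But 535 is not a multiple of 2 (it leaves remainder 1).
Hence no integers u, v satisfy the equation.

No, no such integers exist.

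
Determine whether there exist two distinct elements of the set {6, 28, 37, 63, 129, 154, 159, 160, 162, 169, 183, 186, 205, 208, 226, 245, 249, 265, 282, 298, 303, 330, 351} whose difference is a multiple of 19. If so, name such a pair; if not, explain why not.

6 mod 19 = 6 and 63 mod 19 = 6, so 63 − 6 = 57 = 3·19.

The pair (6, 63) works.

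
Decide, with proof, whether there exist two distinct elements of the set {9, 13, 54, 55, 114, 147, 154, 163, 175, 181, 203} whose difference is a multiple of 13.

There is no such pair.

Two integers differ by a multiple of 13 exactly when they have the same residue mod 13. The residues are 9↦9, 13↦0, 54↦2, 55↦3, 114↦10, 147↦4, 154↦11, 163↦7, 175↦6, 181↦12, 203↦8.
No residue repeats among the 11 elements, so no pair has difference ≡ 0 (mod 13).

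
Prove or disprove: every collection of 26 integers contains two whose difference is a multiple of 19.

Yes, this is always true.

Partition the integers by their residue mod 19; there are 19 classes.
Since 26 > 19, two of the 26 integers must share a residue class by the pigeonhole principle; call them a and b.
Then a ≡ b (mod 19), i.e. 19 ∣ (a − b).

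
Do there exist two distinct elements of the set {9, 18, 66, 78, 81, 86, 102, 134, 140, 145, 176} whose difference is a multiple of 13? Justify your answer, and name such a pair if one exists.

Two integers differ by a multiple of 13 exactly when they have the same residue mod 13. The residues are 9↦9, 18↦5, 66↦1, 78↦0, 81↦3, 86↦8, 102↦11, 134↦4, 140↦10, 145↦2, 176↦7.
No residue repeats among the 11 elements, so no pair has difference ≡ 0 (mod 13).

No such pair exists.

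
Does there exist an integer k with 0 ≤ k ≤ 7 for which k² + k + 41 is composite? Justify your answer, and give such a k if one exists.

The values for k = 0, 1, …, 7 are 41, 43, 47, 53, 61, 71, 83, 97, and each of these is prime.
So no value in the range makes the expression composite.

No, no such integer k in that range exists.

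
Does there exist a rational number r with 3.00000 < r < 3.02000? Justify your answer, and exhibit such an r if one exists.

r = 154/51

Scale by 51: the interval becomes (153.00000, 154.02000), which contains the integer 154.
Dividing back, 3.00000 < 154/51 < 3.02000, and 154/51 is rational.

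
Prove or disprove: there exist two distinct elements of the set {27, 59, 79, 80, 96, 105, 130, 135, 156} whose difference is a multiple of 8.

Both 27 and 59 leave remainder 3 on division by 8; their difference 32 = 4·8 is a multiple of 8.

Yes: 27 and 59.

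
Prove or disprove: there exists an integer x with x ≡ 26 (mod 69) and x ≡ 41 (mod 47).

x = 2579

The moduli 69 and 47 are coprime, so by the Chinese Remainder Theorem a unique solution modulo 3243 exists.
Any solution of the first congruence is x = 26 + 69t; substituting into the second, 69t ≡ 41 − 26 ≡ 15 (mod 47).
69 ≡ 22 (mod 47), so this reads 22t ≡ 15 (mod 47). Note 22·15 = 330 ≡ 1 (mod 47) (as 330 − 1 = 7·47), so 22⁻¹ ≡ 15.
Multiplying by 15: t ≡ 15·15 = 225 ≡ 37 (mod 47).
Taking t = 37 gives x = 26 + 69·37 = 2579.
Check: 2579 mod 69 = 26, 2579 mod 47 = 41. ✓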